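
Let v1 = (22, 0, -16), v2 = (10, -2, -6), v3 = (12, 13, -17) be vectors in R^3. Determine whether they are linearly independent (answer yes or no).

no

Form the matrix with these vectors as rows and row reduce.
R2 ← R2 − (5/11)·R1: [0, -2, 14/11]
R3 ← R3 − (6/11)·R1: [0, 13, -91/11]
R3 ← R3 + (13/2)·R2: [0, 0, 0]
2 nonzero rows, so the 3 vectors span a space of dimension 2.
Since 2 < 3, the vectors are linearly dependent.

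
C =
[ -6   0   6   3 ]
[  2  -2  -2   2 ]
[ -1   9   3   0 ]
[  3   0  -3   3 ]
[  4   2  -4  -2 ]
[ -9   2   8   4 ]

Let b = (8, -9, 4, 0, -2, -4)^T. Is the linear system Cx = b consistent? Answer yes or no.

Row reduce the augmented matrix [C | b].
R2 ← R2 + (1/3)·R1: [0, -2, 0, 3, -19/3]
R3 ← R3 − (1/6)·R1: [0, 9, 2, -1/2, 8/3]
R4 ← R4 + (1/2)·R1: [0, 0, 0, 9/2, 4]
R5 ← R5 + (2/3)·R1: [0, 2, 0, 0, 10/3]
R6 ← R6 − (3/2)·R1: [0, 2, -1, -1/2, -16]
R3 ← R3 + (9/2)·R2: [0, 0, 2, 13, -155/6]
R5 ← R5 + R2: [0, 0, 0, 3, -3]
R6 ← R6 + R2: [0, 0, -1, 5/2, -67/3]
R6 ← R6 + (1/2)·R3: [0, 0, 0, 9, -141/4]
R5 ← R5 − (2/3)·R4: [0, 0, 0, 0, -17/3]
R6 ← R6 − (2)·R4: [0, 0, 0, 0, -173/4]
R6 ← R6 − (519/68)·R5: [0, 0, 0, 0, 0]
The echelon form has 5 nonzero rows; the last pivot sits in the augmented column, so rank(C) = 4 but rank([C|b]) = 5.
Since the ranks differ, the system is inconsistent.

no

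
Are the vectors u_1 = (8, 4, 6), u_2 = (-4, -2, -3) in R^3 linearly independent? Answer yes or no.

no

Form the matrix with these vectors as rows and row reduce.
R2 ← R2 + (1/2)·R1: [0, 0, 0]
1 nonzero row, so the 2 vectors span a space of dimension 1.
Since 1 < 2, the vectors are linearly dependent.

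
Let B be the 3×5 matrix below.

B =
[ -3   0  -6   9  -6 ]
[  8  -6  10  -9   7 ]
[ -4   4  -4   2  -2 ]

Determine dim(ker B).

Row reduce to echelon form.
R2 ← R2 + (8/3)·R1: [0, -6, -6, 15, -9]
R3 ← R3 − (4/3)·R1: [0, 4, 4, -10, 6]
R3 ← R3 + (2/3)·R2: [0, 0, 0, 0, 0]
2 nonzero rows, so rank(B) = 2.
B has 5 columns; by rank–nullity, nullity = 5 − 2 = 3.

3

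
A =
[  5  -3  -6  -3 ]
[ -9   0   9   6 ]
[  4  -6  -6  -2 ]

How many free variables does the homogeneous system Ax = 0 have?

Row reduce to echelon form.
R2 ← R2 + (9/5)·R1: [0, -27/5, -9/5, 3/5]
R3 ← R3 − (4/5)·R1: [0, -18/5, -6/5, 2/5]
R3 ← R3 − (2/3)·R2: [0, 0, 0, 0]
2 nonzero rows, so rank(A) = 2.
A has 4 columns; by rank–nullity, nullity = 4 − 2 = 2.

2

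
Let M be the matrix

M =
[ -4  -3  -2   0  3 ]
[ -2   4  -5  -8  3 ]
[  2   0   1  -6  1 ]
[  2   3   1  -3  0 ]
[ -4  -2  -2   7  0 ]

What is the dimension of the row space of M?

Row reduce to echelon form.
R2 ← R2 − (1/2)·R1: [0, 11/2, -4, -8, 3/2]
R3 ← R3 + (1/2)·R1: [0, -3/2, 0, -6, 5/2]
R4 ← R4 + (1/2)·R1: [0, 3/2, 0, -3, 3/2]
R5 ← R5 − R1: [0, 1, 0, 7, -3]
R3 ← R3 + (3/11)·R2: [0, 0, -12/11, -90/11, 32/11]
R4 ← R4 − (3/11)·R2: [0, 0, 12/11, -9/11, 12/11]
R5 ← R5 − (2/11)·R2: [0, 0, 8/11, 93/11, -36/11]
R4 ← R4 + R3: [0, 0, 0, -9, 4]
R5 ← R5 + (2/3)·R3: [0, 0, 0, 3, -4/3]
R5 ← R5 + (1/3)·R4: [0, 0, 0, 0, 0]
Echelon form has 4 nonzero rows, so rank(M) = 4.
The row space has dimension equal to the rank: 4.

4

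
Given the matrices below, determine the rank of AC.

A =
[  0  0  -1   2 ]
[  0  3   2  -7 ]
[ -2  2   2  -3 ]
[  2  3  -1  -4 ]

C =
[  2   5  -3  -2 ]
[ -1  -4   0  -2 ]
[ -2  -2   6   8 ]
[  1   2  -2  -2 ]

2

First compute AC:
[[  4,   6, -10, -12],
 [-14, -30,  26,  24],
 [-13, -28,  24,  22],
 [ -1,  -8,  -4, -10]]
Now row reduce the product.
R2 ← R2 + (7/2)·R1: [0, -9, -9, -18]
R3 ← R3 + (13/4)·R1: [0, -17/2, -17/2, -17]
R4 ← R4 + (1/4)·R1: [0, -13/2, -13/2, -13]
R3 ← R3 − (17/18)·R2: [0, 0, 0, 0]
R4 ← R4 − (13/18)·R2: [0, 0, 0, 0]
2 nonzero rows, so rank(AC) = 2.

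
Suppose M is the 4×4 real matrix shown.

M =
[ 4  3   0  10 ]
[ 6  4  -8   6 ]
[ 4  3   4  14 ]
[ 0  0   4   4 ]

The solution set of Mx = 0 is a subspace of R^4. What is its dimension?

Row reduce to echelon form.
R2 ← R2 − (3/2)·R1: [0, -1/2, -8, -9]
R3 ← R3 − R1: [0, 0, 4, 4]
R4 ← R4 − R3: [0, 0, 0, 0]
3 nonzero rows, so rank(M) = 3.
M has 4 columns; by rank–nullity, nullity = 4 − 3 = 1.

1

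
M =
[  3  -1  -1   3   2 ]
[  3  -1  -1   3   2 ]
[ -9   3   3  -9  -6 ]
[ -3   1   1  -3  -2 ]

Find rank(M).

1

Row reduce to echelon form.
R2 ← R2 − R1: [0, 0, 0, 0, 0]
R3 ← R3 + (3)·R1: [0, 0, 0, 0, 0]
R4 ← R4 + R1: [0, 0, 0, 0, 0]
Echelon form has 1 nonzero row, so rank(M) = 1.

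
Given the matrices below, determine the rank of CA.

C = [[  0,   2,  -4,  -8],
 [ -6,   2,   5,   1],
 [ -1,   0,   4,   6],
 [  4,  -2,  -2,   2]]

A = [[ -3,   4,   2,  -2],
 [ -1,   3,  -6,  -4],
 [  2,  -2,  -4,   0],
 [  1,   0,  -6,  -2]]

First compute CA:
[[-18,  14,  52,   8],
 [ 27, -28, -50,   2],
 [ 17, -12, -54, -10],
 [-12,  14,  16,  -4]]
Now row reduce the product.
R2 ← R2 + (3/2)·R1: [0, -7, 28, 14]
R3 ← R3 + (17/18)·R1: [0, 11/9, -44/9, -22/9]
R4 ← R4 − (2/3)·R1: [0, 14/3, -56/3, -28/3]
R3 ← R3 + (11/63)·R2: [0, 0, 0, 0]
R4 ← R4 + (2/3)·R2: [0, 0, 0, 0]
2 nonzero rows, so rank(CA) = 2.

2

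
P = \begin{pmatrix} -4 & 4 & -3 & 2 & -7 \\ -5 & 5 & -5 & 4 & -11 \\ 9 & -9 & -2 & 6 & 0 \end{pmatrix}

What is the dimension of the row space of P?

2

Row reduce to echelon form.
R2 ← R2 − (5/4)·R1: [0, 0, -5/4, 3/2, -9/4]
R3 ← R3 + (9/4)·R1: [0, 0, -35/4, 21/2, -63/4]
R3 ← R3 − (7)·R2: [0, 0, 0, 0, 0]
Echelon form has 2 nonzero rows, so rank(P) = 2.
The row space has dimension equal to the rank: 2.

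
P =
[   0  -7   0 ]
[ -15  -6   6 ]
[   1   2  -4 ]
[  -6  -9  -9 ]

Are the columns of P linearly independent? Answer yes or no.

Row reduce P to echelon form.
Swap R1 ↔ R2
R3 ← R3 + (1/15)·R1: [0, 8/5, -18/5]
R4 ← R4 − (2/5)·R1: [0, -33/5, -57/5]
R3 ← R3 + (8/35)·R2: [0, 0, -18/5]
R4 ← R4 − (33/35)·R2: [0, 0, -57/5]
R4 ← R4 − (19/6)·R3: [0, 0, 0]
3 pivots among 3 columns.
Every column is a pivot column, so the columns are linearly independent.

yes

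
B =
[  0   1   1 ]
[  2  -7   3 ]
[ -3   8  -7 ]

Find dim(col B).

2

Row reduce to echelon form.
Swap R1 ↔ R2
R3 ← R3 + (3/2)·R1: [0, -5/2, -5/2]
R3 ← R3 + (5/2)·R2: [0, 0, 0]
Echelon form has 2 nonzero rows, so rank(B) = 2.
The column space has dimension equal to the rank: 2.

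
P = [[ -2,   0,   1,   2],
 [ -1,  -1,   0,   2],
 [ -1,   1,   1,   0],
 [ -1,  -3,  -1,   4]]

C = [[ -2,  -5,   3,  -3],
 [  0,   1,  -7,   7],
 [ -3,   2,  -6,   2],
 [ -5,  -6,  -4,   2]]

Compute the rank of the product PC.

2

First compute PC:
[[ -9,   0, -20,  12],
 [ -8,  -8,  -4,   0],
 [ -1,   8, -16,  12],
 [-15, -24,   8, -12]]
Now row reduce the product.
R2 ← R2 − (8/9)·R1: [0, -8, 124/9, -32/3]
R3 ← R3 − (1/9)·R1: [0, 8, -124/9, 32/3]
R4 ← R4 − (5/3)·R1: [0, -24, 124/3, -32]
R3 ← R3 + R2: [0, 0, 0, 0]
R4 ← R4 − (3)·R2: [0, 0, 0, 0]
2 nonzero rows, so rank(PC) = 2.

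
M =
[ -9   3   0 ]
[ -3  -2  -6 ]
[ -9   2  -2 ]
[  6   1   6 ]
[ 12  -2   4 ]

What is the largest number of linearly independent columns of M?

Row reduce to echelon form.
R2 ← R2 − (1/3)·R1: [0, -3, -6]
R3 ← R3 − R1: [0, -1, -2]
R4 ← R4 + (2/3)·R1: [0, 3, 6]
R5 ← R5 + (4/3)·R1: [0, 2, 4]
R3 ← R3 − (1/3)·R2: [0, 0, 0]
R4 ← R4 + R2: [0, 0, 0]
R5 ← R5 + (2/3)·R2: [0, 0, 0]
Echelon form has 2 nonzero rows, so rank(M) = 2.
The rank gives the maximum number of linearly independent columns: 2.

2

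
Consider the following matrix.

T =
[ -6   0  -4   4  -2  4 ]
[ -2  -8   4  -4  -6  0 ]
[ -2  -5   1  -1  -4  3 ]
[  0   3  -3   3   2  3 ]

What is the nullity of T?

Row reduce to echelon form.
R2 ← R2 − (1/3)·R1: [0, -8, 16/3, -16/3, -16/3, -4/3]
R3 ← R3 − (1/3)·R1: [0, -5, 7/3, -7/3, -10/3, 5/3]
R3 ← R3 − (5/8)·R2: [0, 0, -1, 1, 0, 5/2]
R4 ← R4 + (3/8)·R2: [0, 0, -1, 1, 0, 5/2]
R4 ← R4 − R3: [0, 0, 0, 0, 0, 0]
3 nonzero rows, so rank(T) = 3.
T has 6 columns; by rank–nullity, nullity = 6 − 3 = 3.

3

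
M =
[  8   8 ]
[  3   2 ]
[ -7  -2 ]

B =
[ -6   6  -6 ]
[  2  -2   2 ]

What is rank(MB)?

First compute MB:
[[-32,  32, -32],
 [-14,  14, -14],
 [ 38, -38,  38]]
Now row reduce the product.
R2 ← R2 − (7/16)·R1: [0, 0, 0]
R3 ← R3 + (19/16)·R1: [0, 0, 0]
1 nonzero row, so rank(MB) = 1.

1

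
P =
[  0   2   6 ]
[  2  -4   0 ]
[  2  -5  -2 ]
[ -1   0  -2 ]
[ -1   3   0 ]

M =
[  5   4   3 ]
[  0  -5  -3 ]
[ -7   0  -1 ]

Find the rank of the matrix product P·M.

3

First compute PM:
[[-42, -10, -12],
 [ 10,  28,  18],
 [ 24,  33,  23],
 [  9,  -4,  -1],
 [ -5, -19, -12]]
Now row reduce the product.
R2 ← R2 + (5/21)·R1: [0, 538/21, 106/7]
R3 ← R3 + (4/7)·R1: [0, 191/7, 113/7]
R4 ← R4 + (3/14)·R1: [0, -43/7, -25/7]
R5 ← R5 − (5/42)·R1: [0, -374/21, -74/7]
R3 ← R3 − (573/538)·R2: [0, 0, 4/269]
R4 ← R4 + (129/538)·R2: [0, 0, 16/269]
R5 ← R5 + (187/269)·R2: [0, 0, -12/269]
R4 ← R4 − (4)·R3: [0, 0, 0]
R5 ← R5 + (3)·R3: [0, 0, 0]
3 nonzero rows, so rank(PM) = 3.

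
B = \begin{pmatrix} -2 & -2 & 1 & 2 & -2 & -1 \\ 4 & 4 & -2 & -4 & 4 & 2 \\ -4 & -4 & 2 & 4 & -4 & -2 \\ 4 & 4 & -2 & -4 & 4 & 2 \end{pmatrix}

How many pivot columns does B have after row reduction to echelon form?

Row reduce to echelon form.
R2 ← R2 + (2)·R1: [0, 0, 0, 0, 0, 0]
R3 ← R3 − (2)·R1: [0, 0, 0, 0, 0, 0]
R4 ← R4 + (2)·R1: [0, 0, 0, 0, 0, 0]
Echelon form has 1 nonzero row, so rank(B) = 1.
Each nonzero row contributes one pivot column: 1 pivot columns.

1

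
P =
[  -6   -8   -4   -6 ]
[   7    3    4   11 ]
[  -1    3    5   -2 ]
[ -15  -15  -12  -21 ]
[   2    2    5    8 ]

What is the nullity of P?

Row reduce to echelon form.
R2 ← R2 + (7/6)·R1: [0, -19/3, -2/3, 4]
R3 ← R3 − (1/6)·R1: [0, 13/3, 17/3, -1]
R4 ← R4 − (5/2)·R1: [0, 5, -2, -6]
R5 ← R5 + (1/3)·R1: [0, -2/3, 11/3, 6]
R3 ← R3 + (13/19)·R2: [0, 0, 99/19, 33/19]
R4 ← R4 + (15/19)·R2: [0, 0, -48/19, -54/19]
R5 ← R5 − (2/19)·R2: [0, 0, 71/19, 106/19]
R4 ← R4 + (16/33)·R3: [0, 0, 0, -2]
R5 ← R5 − (71/99)·R3: [0, 0, 0, 13/3]
R5 ← R5 + (13/6)·R4: [0, 0, 0, 0]
4 nonzero rows, so rank(P) = 4.
P has 4 columns; by rank–nullity, nullity = 4 − 4 = 0.

0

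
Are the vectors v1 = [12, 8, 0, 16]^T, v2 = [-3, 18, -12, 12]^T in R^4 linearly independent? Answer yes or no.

Form the matrix with these vectors as rows and row reduce.
R2 ← R2 + (1/4)·R1: [0, 20, -12, 16]
2 nonzero rows, so the 2 vectors span a space of dimension 2.
Since 2 = 2, the vectors are linearly independent.

yes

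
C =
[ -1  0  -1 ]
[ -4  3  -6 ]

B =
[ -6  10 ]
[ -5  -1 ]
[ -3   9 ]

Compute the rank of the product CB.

First compute CB:
[[  9, -19],
 [ 27, -97]]
Now row reduce the product.
R2 ← R2 − (3)·R1: [0, -40]
2 nonzero rows, so rank(CB) = 2.

2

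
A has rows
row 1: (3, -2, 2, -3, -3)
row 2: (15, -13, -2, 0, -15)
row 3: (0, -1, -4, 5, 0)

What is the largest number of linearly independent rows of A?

Row reduce to echelon form.
R2 ← R2 − (5)·R1: [0, -3, -12, 15, 0]
R3 ← R3 − (1/3)·R2: [0, 0, 0, 0, 0]
Echelon form has 2 nonzero rows, so rank(A) = 2.
The rank gives the maximum number of linearly independent rows: 2.

2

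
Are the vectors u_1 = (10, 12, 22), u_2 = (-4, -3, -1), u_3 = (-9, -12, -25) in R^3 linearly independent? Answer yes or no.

no

Form the matrix with these vectors as rows and row reduce.
R2 ← R2 + (2/5)·R1: [0, 9/5, 39/5]
R3 ← R3 + (9/10)·R1: [0, -6/5, -26/5]
R3 ← R3 + (2/3)·R2: [0, 0, 0]
2 nonzero rows, so the 3 vectors span a space of dimension 2.
Since 2 < 3, the vectors are linearly dependent.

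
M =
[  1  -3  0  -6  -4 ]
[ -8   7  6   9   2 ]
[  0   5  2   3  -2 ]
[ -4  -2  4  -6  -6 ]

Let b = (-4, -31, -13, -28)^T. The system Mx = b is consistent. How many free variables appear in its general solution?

2

Row reduce the augmented matrix [M | b].
R2 ← R2 + (8)·R1: [0, -17, 6, -39, -30, -63]
R4 ← R4 + (4)·R1: [0, -14, 4, -30, -22, -44]
R3 ← R3 + (5/17)·R2: [0, 0, 64/17, -144/17, -184/17, -536/17]
R4 ← R4 − (14/17)·R2: [0, 0, -16/17, 36/17, 46/17, 134/17]
R4 ← R4 + (1/4)·R3: [0, 0, 0, 0, 0, 0]
The echelon form has 3 nonzero rows, and every pivot lies in the first 5 columns, so rank(M) = rank([M|b]) = 3.
The system is consistent.
Free variables = (unknowns) − (rank) = 5 − 3 = 2.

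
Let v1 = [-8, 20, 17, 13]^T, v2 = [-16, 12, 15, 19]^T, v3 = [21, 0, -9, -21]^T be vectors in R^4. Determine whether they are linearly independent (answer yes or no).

no

Form the matrix with these vectors as rows and row reduce.
R2 ← R2 − (2)·R1: [0, -28, -19, -7]
R3 ← R3 + (21/8)·R1: [0, 105/2, 285/8, 105/8]
R3 ← R3 + (15/8)·R2: [0, 0, 0, 0]
2 nonzero rows, so the 3 vectors span a space of dimension 2.
Since 2 < 3, the vectors are linearly dependent.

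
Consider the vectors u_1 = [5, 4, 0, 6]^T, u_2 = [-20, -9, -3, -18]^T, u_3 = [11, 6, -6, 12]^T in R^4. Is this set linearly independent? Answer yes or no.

Form the matrix with these vectors as rows and row reduce.
R2 ← R2 + (4)·R1: [0, 7, -3, 6]
R3 ← R3 − (11/5)·R1: [0, -14/5, -6, -6/5]
R3 ← R3 + (2/5)·R2: [0, 0, -36/5, 6/5]
3 nonzero rows, so the 3 vectors span a space of dimension 3.
Since 3 = 3, the vectors are linearly independent.

yes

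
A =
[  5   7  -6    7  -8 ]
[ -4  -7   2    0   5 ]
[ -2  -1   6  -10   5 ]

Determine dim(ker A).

3

Row reduce to echelon form.
R2 ← R2 + (4/5)·R1: [0, -7/5, -14/5, 28/5, -7/5]
R3 ← R3 + (2/5)·R1: [0, 9/5, 18/5, -36/5, 9/5]
R3 ← R3 + (9/7)·R2: [0, 0, 0, 0, 0]
2 nonzero rows, so rank(A) = 2.
A has 5 columns; by rank–nullity, nullity = 5 − 2 = 3.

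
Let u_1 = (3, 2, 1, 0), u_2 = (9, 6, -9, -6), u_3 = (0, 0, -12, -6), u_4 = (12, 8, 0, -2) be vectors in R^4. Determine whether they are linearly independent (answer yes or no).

Form the matrix with these vectors as rows and row reduce.
R2 ← R2 − (3)·R1: [0, 0, -12, -6]
R4 ← R4 − (4)·R1: [0, 0, -4, -2]
R3 ← R3 − R2: [0, 0, 0, 0]
R4 ← R4 − (1/3)·R2: [0, 0, 0, 0]
2 nonzero rows, so the 4 vectors span a space of dimension 2.
Since 2 < 4, the vectors are linearly dependent.

no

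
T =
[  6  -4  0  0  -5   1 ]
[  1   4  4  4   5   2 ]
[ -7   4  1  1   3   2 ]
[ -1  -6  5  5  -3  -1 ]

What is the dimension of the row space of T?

Row reduce to echelon form.
R2 ← R2 − (1/6)·R1: [0, 14/3, 4, 4, 35/6, 11/6]
R3 ← R3 + (7/6)·R1: [0, -2/3, 1, 1, -17/6, 19/6]
R4 ← R4 + (1/6)·R1: [0, -20/3, 5, 5, -23/6, -5/6]
R3 ← R3 + (1/7)·R2: [0, 0, 11/7, 11/7, -2, 24/7]
R4 ← R4 + (10/7)·R2: [0, 0, 75/7, 75/7, 9/2, 25/14]
R4 ← R4 − (75/11)·R3: [0, 0, 0, 0, 399/22, -475/22]
Echelon form has 4 nonzero rows, so rank(T) = 4.
The row space has dimension equal to the rank: 4.

4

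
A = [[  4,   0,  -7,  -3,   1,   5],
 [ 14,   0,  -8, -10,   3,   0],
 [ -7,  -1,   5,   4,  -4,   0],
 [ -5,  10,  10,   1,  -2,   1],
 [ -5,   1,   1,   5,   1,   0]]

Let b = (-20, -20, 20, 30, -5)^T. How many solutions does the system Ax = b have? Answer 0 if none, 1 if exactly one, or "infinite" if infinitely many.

Row reduce the augmented matrix [A | b].
R2 ← R2 − (7/2)·R1: [0, 0, 33/2, 1/2, -1/2, -35/2, 50]
R3 ← R3 + (7/4)·R1: [0, -1, -29/4, -5/4, -9/4, 35/4, -15]
R4 ← R4 + (5/4)·R1: [0, 10, 5/4, -11/4, -3/4, 29/4, 5]
R5 ← R5 + (5/4)·R1: [0, 1, -31/4, 5/4, 9/4, 25/4, -30]
Swap R2 ↔ R3
R4 ← R4 + (10)·R2: [0, 0, -285/4, -61/4, -93/4, 379/4, -145]
R5 ← R5 + R2: [0, 0, -15, 0, 0, 15, -45]
R4 ← R4 + (95/22)·R3: [0, 0, 0, -144/11, -559/22, 211/11, 780/11]
R5 ← R5 + (10/11)·R3: [0, 0, 0, 5/11, -5/11, -10/11, 5/11]
R5 ← R5 + (5/144)·R4: [0, 0, 0, 0, -385/288, -35/144, 35/12]
The echelon form has 5 nonzero rows, and every pivot lies in the first 6 columns, so rank(A) = rank([A|b]) = 5.
The system is consistent.
rank = 5 < 6 unknowns, so there are infinitely many solutions.

infinite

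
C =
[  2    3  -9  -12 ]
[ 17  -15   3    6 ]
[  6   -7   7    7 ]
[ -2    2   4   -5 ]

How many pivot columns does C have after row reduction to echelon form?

4

Row reduce to echelon form.
R2 ← R2 − (17/2)·R1: [0, -81/2, 159/2, 108]
R3 ← R3 − (3)·R1: [0, -16, 34, 43]
R4 ← R4 + R1: [0, 5, -5, -17]
R3 ← R3 − (32/81)·R2: [0, 0, 70/27, 1/3]
R4 ← R4 + (10/81)·R2: [0, 0, 130/27, -11/3]
R4 ← R4 − (13/7)·R3: [0, 0, 0, -30/7]
Echelon form has 4 nonzero rows, so rank(C) = 4.
Each nonzero row contributes one pivot column: 4 pivot columns.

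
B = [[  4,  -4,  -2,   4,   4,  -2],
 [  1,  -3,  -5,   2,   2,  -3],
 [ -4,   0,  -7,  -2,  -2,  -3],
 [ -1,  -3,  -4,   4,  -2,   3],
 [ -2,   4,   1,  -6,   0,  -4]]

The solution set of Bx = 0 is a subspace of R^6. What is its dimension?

3

Row reduce to echelon form.
R2 ← R2 − (1/4)·R1: [0, -2, -9/2, 1, 1, -5/2]
R3 ← R3 + R1: [0, -4, -9, 2, 2, -5]
R4 ← R4 + (1/4)·R1: [0, -4, -9/2, 5, -1, 5/2]
R5 ← R5 + (1/2)·R1: [0, 2, 0, -4, 2, -5]
R3 ← R3 − (2)·R2: [0, 0, 0, 0, 0, 0]
R4 ← R4 − (2)·R2: [0, 0, 9/2, 3, -3, 15/2]
R5 ← R5 + R2: [0, 0, -9/2, -3, 3, -15/2]
Swap R3 ↔ R4
R5 ← R5 + R3: [0, 0, 0, 0, 0, 0]
3 nonzero rows, so rank(B) = 3.
B has 6 columns; by rank–nullity, nullity = 6 − 3 = 3.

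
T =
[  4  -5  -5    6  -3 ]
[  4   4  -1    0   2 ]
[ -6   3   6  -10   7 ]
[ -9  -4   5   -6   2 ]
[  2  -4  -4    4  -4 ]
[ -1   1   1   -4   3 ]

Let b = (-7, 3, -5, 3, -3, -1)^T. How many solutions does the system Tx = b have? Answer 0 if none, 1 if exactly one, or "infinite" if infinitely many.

0

Row reduce the augmented matrix [T | b].
R2 ← R2 − R1: [0, 9, 4, -6, 5, 10]
R3 ← R3 + (3/2)·R1: [0, -9/2, -3/2, -1, 5/2, -31/2]
R4 ← R4 + (9/4)·R1: [0, -61/4, -25/4, 15/2, -19/4, -51/4]
R5 ← R5 − (1/2)·R1: [0, -3/2, -3/2, 1, -5/2, 1/2]
R6 ← R6 + (1/4)·R1: [0, -1/4, -1/4, -5/2, 9/4, -11/4]
R3 ← R3 + (1/2)·R2: [0, 0, 1/2, -4, 5, -21/2]
R4 ← R4 + (61/36)·R2: [0, 0, 19/36, -8/3, 67/18, 151/36]
R5 ← R5 + (1/6)·R2: [0, 0, -5/6, 0, -5/3, 13/6]
R6 ← R6 + (1/36)·R2: [0, 0, -5/36, -8/3, 43/18, -89/36]
R4 ← R4 − (19/18)·R3: [0, 0, 0, 14/9, -14/9, 275/18]
R5 ← R5 + (5/3)·R3: [0, 0, 0, -20/3, 20/3, -46/3]
R6 ← R6 + (5/18)·R3: [0, 0, 0, -34/9, 34/9, -97/18]
R5 ← R5 + (30/7)·R4: [0, 0, 0, 0, 0, 351/7]
R6 ← R6 + (17/7)·R4: [0, 0, 0, 0, 0, 222/7]
R6 ← R6 − (74/117)·R5: [0, 0, 0, 0, 0, 0]
The echelon form has 5 nonzero rows; the last pivot sits in the augmented column, so rank(T) = 4 but rank([T|b]) = 5.
Since the ranks differ, the system is inconsistent.
It has no solutions.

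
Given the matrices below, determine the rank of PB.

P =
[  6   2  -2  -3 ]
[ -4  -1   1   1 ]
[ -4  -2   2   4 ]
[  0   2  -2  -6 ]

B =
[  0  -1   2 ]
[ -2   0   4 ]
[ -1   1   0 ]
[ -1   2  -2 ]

First compute PB:
[[  1, -14,  26],
 [  0,   7, -14],
 [ -2,  14, -24],
 [  4, -14,  20]]
Now row reduce the product.
R3 ← R3 + (2)·R1: [0, -14, 28]
R4 ← R4 − (4)·R1: [0, 42, -84]
R3 ← R3 + (2)·R2: [0, 0, 0]
R4 ← R4 − (6)·R2: [0, 0, 0]
2 nonzero rows, so rank(PB) = 2.

2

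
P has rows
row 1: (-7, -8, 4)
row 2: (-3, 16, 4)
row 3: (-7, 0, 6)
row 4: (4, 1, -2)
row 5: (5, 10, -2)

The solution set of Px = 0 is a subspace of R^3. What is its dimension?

0

Row reduce to echelon form.
R2 ← R2 − (3/7)·R1: [0, 136/7, 16/7]
R3 ← R3 − R1: [0, 8, 2]
R4 ← R4 + (4/7)·R1: [0, -25/7, 2/7]
R5 ← R5 + (5/7)·R1: [0, 30/7, 6/7]
R3 ← R3 − (7/17)·R2: [0, 0, 18/17]
R4 ← R4 + (25/136)·R2: [0, 0, 12/17]
R5 ← R5 − (15/68)·R2: [0, 0, 6/17]
R4 ← R4 − (2/3)·R3: [0, 0, 0]
R5 ← R5 − (1/3)·R3: [0, 0, 0]
3 nonzero rows, so rank(P) = 3.
P has 3 columns; by rank–nullity, nullity = 3 − 3 = 0.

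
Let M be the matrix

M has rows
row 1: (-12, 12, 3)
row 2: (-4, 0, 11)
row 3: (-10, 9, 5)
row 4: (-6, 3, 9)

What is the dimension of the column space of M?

Row reduce to echelon form.
R2 ← R2 − (1/3)·R1: [0, -4, 10]
R3 ← R3 − (5/6)·R1: [0, -1, 5/2]
R4 ← R4 − (1/2)·R1: [0, -3, 15/2]
R3 ← R3 − (1/4)·R2: [0, 0, 0]
R4 ← R4 − (3/4)·R2: [0, 0, 0]
Echelon form has 2 nonzero rows, so rank(M) = 2.
The column space has dimension equal to the rank: 2.

2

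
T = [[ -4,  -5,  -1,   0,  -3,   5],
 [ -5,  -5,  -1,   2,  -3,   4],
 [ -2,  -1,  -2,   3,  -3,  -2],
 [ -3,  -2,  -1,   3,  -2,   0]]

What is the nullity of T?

3

Row reduce to echelon form.
R2 ← R2 − (5/4)·R1: [0, 5/4, 1/4, 2, 3/4, -9/4]
R3 ← R3 − (1/2)·R1: [0, 3/2, -3/2, 3, -3/2, -9/2]
R4 ← R4 − (3/4)·R1: [0, 7/4, -1/4, 3, 1/4, -15/4]
R3 ← R3 − (6/5)·R2: [0, 0, -9/5, 3/5, -12/5, -9/5]
R4 ← R4 − (7/5)·R2: [0, 0, -3/5, 1/5, -4/5, -3/5]
R4 ← R4 − (1/3)·R3: [0, 0, 0, 0, 0, 0]
3 nonzero rows, so rank(T) = 3.
T has 6 columns; by rank–nullity, nullity = 6 − 3 = 3.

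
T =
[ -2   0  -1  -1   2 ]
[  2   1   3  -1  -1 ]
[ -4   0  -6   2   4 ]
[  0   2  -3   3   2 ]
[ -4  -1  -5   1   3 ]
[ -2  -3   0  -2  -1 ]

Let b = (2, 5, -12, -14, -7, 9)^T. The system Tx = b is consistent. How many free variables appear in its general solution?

Row reduce the augmented matrix [T | b].
R2 ← R2 + R1: [0, 1, 2, -2, 1, 7]
R3 ← R3 − (2)·R1: [0, 0, -4, 4, 0, -16]
R5 ← R5 − (2)·R1: [0, -1, -3, 3, -1, -11]
R6 ← R6 − R1: [0, -3, 1, -1, -3, 7]
R4 ← R4 − (2)·R2: [0, 0, -7, 7, 0, -28]
R5 ← R5 + R2: [0, 0, -1, 1, 0, -4]
R6 ← R6 + (3)·R2: [0, 0, 7, -7, 0, 28]
R4 ← R4 − (7/4)·R3: [0, 0, 0, 0, 0, 0]
R5 ← R5 − (1/4)·R3: [0, 0, 0, 0, 0, 0]
R6 ← R6 + (7/4)·R3: [0, 0, 0, 0, 0, 0]
The echelon form has 3 nonzero rows, and every pivot lies in the first 5 columns, so rank(T) = rank([T|b]) = 3.
The system is consistent.
Free variables = (unknowns) − (rank) = 5 − 3 = 2.

2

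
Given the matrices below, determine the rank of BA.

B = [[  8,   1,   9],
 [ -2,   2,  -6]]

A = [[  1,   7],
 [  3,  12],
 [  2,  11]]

2

First compute BA:
[[ 29, 167],
 [ -8, -56]]
Now row reduce the product.
R2 ← R2 + (8/29)·R1: [0, -288/29]
2 nonzero rows, so rank(BA) = 2.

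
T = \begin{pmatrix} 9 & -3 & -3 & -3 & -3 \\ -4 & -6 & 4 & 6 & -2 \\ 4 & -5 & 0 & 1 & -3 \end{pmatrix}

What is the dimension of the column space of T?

2

Row reduce to echelon form.
R2 ← R2 + (4/9)·R1: [0, -22/3, 8/3, 14/3, -10/3]
R3 ← R3 − (4/9)·R1: [0, -11/3, 4/3, 7/3, -5/3]
R3 ← R3 − (1/2)·R2: [0, 0, 0, 0, 0]
Echelon form has 2 nonzero rows, so rank(T) = 2.
The column space has dimension equal to the rank: 2.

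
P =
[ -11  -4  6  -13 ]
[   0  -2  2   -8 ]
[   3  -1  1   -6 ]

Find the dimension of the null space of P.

Row reduce to echelon form.
R3 ← R3 + (3/11)·R1: [0, -23/11, 29/11, -105/11]
R3 ← R3 − (23/22)·R2: [0, 0, 6/11, -13/11]
3 nonzero rows, so rank(P) = 3.
P has 4 columns; by rank–nullity, nullity = 4 − 3 = 1.

1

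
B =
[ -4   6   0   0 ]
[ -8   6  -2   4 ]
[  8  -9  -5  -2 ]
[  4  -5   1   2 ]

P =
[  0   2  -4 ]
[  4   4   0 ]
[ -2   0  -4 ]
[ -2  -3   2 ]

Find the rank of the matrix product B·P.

2

First compute BP:
[[ 24,  16,  16],
 [ 20,  -4,  48],
 [-22, -14, -16],
 [-26, -18, -16]]
Now row reduce the product.
R2 ← R2 − (5/6)·R1: [0, -52/3, 104/3]
R3 ← R3 + (11/12)·R1: [0, 2/3, -4/3]
R4 ← R4 + (13/12)·R1: [0, -2/3, 4/3]
R3 ← R3 + (1/26)·R2: [0, 0, 0]
R4 ← R4 − (1/26)·R2: [0, 0, 0]
2 nonzero rows, so rank(BP) = 2.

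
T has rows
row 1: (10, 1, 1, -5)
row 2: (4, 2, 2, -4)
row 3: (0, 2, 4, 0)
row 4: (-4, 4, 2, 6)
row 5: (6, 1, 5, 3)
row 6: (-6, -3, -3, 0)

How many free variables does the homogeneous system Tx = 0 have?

0

Row reduce to echelon form.
R2 ← R2 − (2/5)·R1: [0, 8/5, 8/5, -2]
R4 ← R4 + (2/5)·R1: [0, 22/5, 12/5, 4]
R5 ← R5 − (3/5)·R1: [0, 2/5, 22/5, 6]
R6 ← R6 + (3/5)·R1: [0, -12/5, -12/5, -3]
R3 ← R3 − (5/4)·R2: [0, 0, 2, 5/2]
R4 ← R4 − (11/4)·R2: [0, 0, -2, 19/2]
R5 ← R5 − (1/4)·R2: [0, 0, 4, 13/2]
R6 ← R6 + (3/2)·R2: [0, 0, 0, -6]
R4 ← R4 + R3: [0, 0, 0, 12]
R5 ← R5 − (2)·R3: [0, 0, 0, 3/2]
R5 ← R5 − (1/8)·R4: [0, 0, 0, 0]
R6 ← R6 + (1/2)·R4: [0, 0, 0, 0]
4 nonzero rows, so rank(T) = 4.
T has 4 columns; by rank–nullity, nullity = 4 − 4 = 0.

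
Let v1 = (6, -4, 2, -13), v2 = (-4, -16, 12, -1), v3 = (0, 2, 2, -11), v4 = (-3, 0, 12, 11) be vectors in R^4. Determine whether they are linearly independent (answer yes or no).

Form the matrix with these vectors as rows and row reduce.
R2 ← R2 + (2/3)·R1: [0, -56/3, 40/3, -29/3]
R4 ← R4 + (1/2)·R1: [0, -2, 13, 9/2]
R3 ← R3 + (3/28)·R2: [0, 0, 24/7, -337/28]
R4 ← R4 − (3/28)·R2: [0, 0, 81/7, 155/28]
R4 ← R4 − (27/8)·R3: [0, 0, 0, 1477/32]
4 nonzero rows, so the 4 vectors span a space of dimension 4.
Since 4 = 4, the vectors are linearly independent.

yes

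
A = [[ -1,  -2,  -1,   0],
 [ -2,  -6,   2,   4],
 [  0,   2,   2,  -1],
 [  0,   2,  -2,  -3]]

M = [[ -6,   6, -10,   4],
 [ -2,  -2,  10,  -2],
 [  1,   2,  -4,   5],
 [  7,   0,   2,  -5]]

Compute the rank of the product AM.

First compute AM:
[[  9,  -4,  -6,  -5],
 [ 54,   4, -40,  -6],
 [ -9,   0,  10,  11],
 [-27,  -8,  22,   1]]
Now row reduce the product.
R2 ← R2 − (6)·R1: [0, 28, -4, 24]
R3 ← R3 + R1: [0, -4, 4, 6]
R4 ← R4 + (3)·R1: [0, -20, 4, -14]
R3 ← R3 + (1/7)·R2: [0, 0, 24/7, 66/7]
R4 ← R4 + (5/7)·R2: [0, 0, 8/7, 22/7]
R4 ← R4 − (1/3)·R3: [0, 0, 0, 0]
3 nonzero rows, so rank(AM) = 3.

3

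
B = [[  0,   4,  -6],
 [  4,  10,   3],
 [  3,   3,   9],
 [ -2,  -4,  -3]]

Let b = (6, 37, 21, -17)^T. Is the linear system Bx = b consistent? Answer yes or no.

Row reduce the augmented matrix [B | b].
Swap R1 ↔ R2
R3 ← R3 − (3/4)·R1: [0, -9/2, 27/4, -27/4]
R4 ← R4 + (1/2)·R1: [0, 1, -3/2, 3/2]
R3 ← R3 + (9/8)·R2: [0, 0, 0, 0]
R4 ← R4 − (1/4)·R2: [0, 0, 0, 0]
The echelon form has 2 nonzero rows, and every pivot lies in the first 3 columns, so rank(B) = rank([B|b]) = 2.
The system is consistent.

yes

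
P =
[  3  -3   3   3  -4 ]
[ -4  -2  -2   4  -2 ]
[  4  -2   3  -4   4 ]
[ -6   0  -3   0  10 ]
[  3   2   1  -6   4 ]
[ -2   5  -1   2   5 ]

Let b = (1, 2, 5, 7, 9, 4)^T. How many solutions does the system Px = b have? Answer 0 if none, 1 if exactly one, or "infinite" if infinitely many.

Row reduce the augmented matrix [P | b].
R2 ← R2 + (4/3)·R1: [0, -6, 2, 8, -22/3, 10/3]
R3 ← R3 − (4/3)·R1: [0, 2, -1, -8, 28/3, 11/3]
R4 ← R4 + (2)·R1: [0, -6, 3, 6, 2, 9]
R5 ← R5 − R1: [0, 5, -2, -9, 8, 8]
R6 ← R6 + (2/3)·R1: [0, 3, 1, 4, 7/3, 14/3]
R3 ← R3 + (1/3)·R2: [0, 0, -1/3, -16/3, 62/9, 43/9]
R4 ← R4 − R2: [0, 0, 1, -2, 28/3, 17/3]
R5 ← R5 + (5/6)·R2: [0, 0, -1/3, -7/3, 17/9, 97/9]
R6 ← R6 + (1/2)·R2: [0, 0, 2, 8, -4/3, 19/3]
R4 ← R4 + (3)·R3: [0, 0, 0, -18, 30, 20]
R5 ← R5 − R3: [0, 0, 0, 3, -5, 6]
R6 ← R6 + (6)·R3: [0, 0, 0, -24, 40, 35]
R5 ← R5 + (1/6)·R4: [0, 0, 0, 0, 0, 28/3]
R6 ← R6 − (4/3)·R4: [0, 0, 0, 0, 0, 25/3]
R6 ← R6 − (25/28)·R5: [0, 0, 0, 0, 0, 0]
The echelon form has 5 nonzero rows; the last pivot sits in the augmented column, so rank(P) = 4 but rank([P|b]) = 5.
Since the ranks differ, the system is inconsistent.
It has no solutions.

0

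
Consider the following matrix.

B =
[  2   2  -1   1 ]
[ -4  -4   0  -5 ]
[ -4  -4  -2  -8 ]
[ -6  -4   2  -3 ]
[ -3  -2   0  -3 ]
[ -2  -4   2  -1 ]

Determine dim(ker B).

Row reduce to echelon form.
R2 ← R2 + (2)·R1: [0, 0, -2, -3]
R3 ← R3 + (2)·R1: [0, 0, -4, -6]
R4 ← R4 + (3)·R1: [0, 2, -1, 0]
R5 ← R5 + (3/2)·R1: [0, 1, -3/2, -3/2]
R6 ← R6 + R1: [0, -2, 1, 0]
Swap R2 ↔ R4
R5 ← R5 − (1/2)·R2: [0, 0, -1, -3/2]
R6 ← R6 + R2: [0, 0, 0, 0]
R4 ← R4 − (1/2)·R3: [0, 0, 0, 0]
R5 ← R5 − (1/4)·R3: [0, 0, 0, 0]
3 nonzero rows, so rank(B) = 3.
B has 4 columns; by rank–nullity, nullity = 4 − 3 = 1.

1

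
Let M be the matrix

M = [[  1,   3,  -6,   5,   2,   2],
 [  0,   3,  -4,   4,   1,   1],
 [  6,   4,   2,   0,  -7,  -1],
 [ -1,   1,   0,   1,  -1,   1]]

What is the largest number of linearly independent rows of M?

Row reduce to echelon form.
R3 ← R3 − (6)·R1: [0, -14, 38, -30, -19, -13]
R4 ← R4 + R1: [0, 4, -6, 6, 1, 3]
R3 ← R3 + (14/3)·R2: [0, 0, 58/3, -34/3, -43/3, -25/3]
R4 ← R4 − (4/3)·R2: [0, 0, -2/3, 2/3, -1/3, 5/3]
R4 ← R4 + (1/29)·R3: [0, 0, 0, 8/29, -24/29, 40/29]
Echelon form has 4 nonzero rows, so rank(M) = 4.
The rank gives the maximum number of linearly independent rows: 4.

4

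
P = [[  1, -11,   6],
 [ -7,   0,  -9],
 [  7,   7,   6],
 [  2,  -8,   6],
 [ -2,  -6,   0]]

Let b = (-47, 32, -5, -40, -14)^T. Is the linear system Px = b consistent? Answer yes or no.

Row reduce the augmented matrix [P | b].
R2 ← R2 + (7)·R1: [0, -77, 33, -297]
R3 ← R3 − (7)·R1: [0, 84, -36, 324]
R4 ← R4 − (2)·R1: [0, 14, -6, 54]
R5 ← R5 + (2)·R1: [0, -28, 12, -108]
R3 ← R3 + (12/11)·R2: [0, 0, 0, 0]
R4 ← R4 + (2/11)·R2: [0, 0, 0, 0]
R5 ← R5 − (4/11)·R2: [0, 0, 0, 0]
The echelon form has 2 nonzero rows, and every pivot lies in the first 3 columns, so rank(P) = rank([P|b]) = 2.
The system is consistent.

yes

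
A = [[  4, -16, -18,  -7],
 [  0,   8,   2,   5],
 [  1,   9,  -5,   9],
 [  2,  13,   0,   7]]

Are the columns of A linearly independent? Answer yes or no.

Row reduce A to echelon form.
R3 ← R3 − (1/4)·R1: [0, 13, -1/2, 43/4]
R4 ← R4 − (1/2)·R1: [0, 21, 9, 21/2]
R3 ← R3 − (13/8)·R2: [0, 0, -15/4, 21/8]
R4 ← R4 − (21/8)·R2: [0, 0, 15/4, -21/8]
R4 ← R4 + R3: [0, 0, 0, 0]
3 pivots among 4 columns.
Only 3 < 4 pivot columns, so the columns are linearly dependent.

no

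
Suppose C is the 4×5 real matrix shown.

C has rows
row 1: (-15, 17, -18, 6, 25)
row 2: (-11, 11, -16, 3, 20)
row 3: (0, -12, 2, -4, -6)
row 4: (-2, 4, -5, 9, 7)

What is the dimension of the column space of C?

4

Row reduce to echelon form.
R2 ← R2 − (11/15)·R1: [0, -22/15, -14/5, -7/5, 5/3]
R4 ← R4 − (2/15)·R1: [0, 26/15, -13/5, 41/5, 11/3]
R3 ← R3 − (90/11)·R2: [0, 0, 274/11, 82/11, -216/11]
R4 ← R4 + (13/11)·R2: [0, 0, -65/11, 72/11, 62/11]
R4 ← R4 + (65/274)·R3: [0, 0, 0, 1139/137, 134/137]
Echelon form has 4 nonzero rows, so rank(C) = 4.
The column space has dimension equal to the rank: 4.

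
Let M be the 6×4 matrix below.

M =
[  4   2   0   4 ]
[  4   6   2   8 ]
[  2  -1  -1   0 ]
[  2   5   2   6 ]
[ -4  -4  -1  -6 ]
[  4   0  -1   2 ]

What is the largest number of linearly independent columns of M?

Row reduce to echelon form.
R2 ← R2 − R1: [0, 4, 2, 4]
R3 ← R3 − (1/2)·R1: [0, -2, -1, -2]
R4 ← R4 − (1/2)·R1: [0, 4, 2, 4]
R5 ← R5 + R1: [0, -2, -1, -2]
R6 ← R6 − R1: [0, -2, -1, -2]
R3 ← R3 + (1/2)·R2: [0, 0, 0, 0]
R4 ← R4 − R2: [0, 0, 0, 0]
R5 ← R5 + (1/2)·R2: [0, 0, 0, 0]
R6 ← R6 + (1/2)·R2: [0, 0, 0, 0]
Echelon form has 2 nonzero rows, so rank(M) = 2.
The rank gives the maximum number of linearly independent columns: 2.

2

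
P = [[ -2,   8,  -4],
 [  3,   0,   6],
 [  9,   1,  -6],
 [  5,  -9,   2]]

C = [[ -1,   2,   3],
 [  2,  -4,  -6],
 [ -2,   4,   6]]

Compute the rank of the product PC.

1

First compute PC:
[[ 26, -52, -78],
 [-15,  30,  45],
 [  5, -10, -15],
 [-27,  54,  81]]
Now row reduce the product.
R2 ← R2 + (15/26)·R1: [0, 0, 0]
R3 ← R3 − (5/26)·R1: [0, 0, 0]
R4 ← R4 + (27/26)·R1: [0, 0, 0]
1 nonzero row, so rank(PC) = 1.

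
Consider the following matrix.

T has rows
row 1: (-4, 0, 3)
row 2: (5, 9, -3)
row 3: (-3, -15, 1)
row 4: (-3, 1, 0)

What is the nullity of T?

Row reduce to echelon form.
R2 ← R2 + (5/4)·R1: [0, 9, 3/4]
R3 ← R3 − (3/4)·R1: [0, -15, -5/4]
R4 ← R4 − (3/4)·R1: [0, 1, -9/4]
R3 ← R3 + (5/3)·R2: [0, 0, 0]
R4 ← R4 − (1/9)·R2: [0, 0, -7/3]
Swap R3 ↔ R4
3 nonzero rows, so rank(T) = 3.
T has 3 columns; by rank–nullity, nullity = 3 − 3 = 0.

0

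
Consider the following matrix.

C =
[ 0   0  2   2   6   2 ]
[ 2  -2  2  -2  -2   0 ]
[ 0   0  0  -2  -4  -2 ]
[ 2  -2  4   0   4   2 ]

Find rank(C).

3

Row reduce to echelon form.
Swap R1 ↔ R2
R4 ← R4 − R1: [0, 0, 2, 2, 6, 2]
R4 ← R4 − R2: [0, 0, 0, 0, 0, 0]
Echelon form has 3 nonzero rows, so rank(C) = 3.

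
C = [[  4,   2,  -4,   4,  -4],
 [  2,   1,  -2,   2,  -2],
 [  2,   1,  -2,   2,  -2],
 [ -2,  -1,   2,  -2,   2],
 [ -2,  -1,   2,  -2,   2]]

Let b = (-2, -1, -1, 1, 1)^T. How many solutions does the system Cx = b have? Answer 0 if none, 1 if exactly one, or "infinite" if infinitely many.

infinite

Row reduce the augmented matrix [C | b].
R2 ← R2 − (1/2)·R1: [0, 0, 0, 0, 0, 0]
R3 ← R3 − (1/2)·R1: [0, 0, 0, 0, 0, 0]
R4 ← R4 + (1/2)·R1: [0, 0, 0, 0, 0, 0]
R5 ← R5 + (1/2)·R1: [0, 0, 0, 0, 0, 0]
The echelon form has 1 nonzero rows, and every pivot lies in the first 5 columns, so rank(C) = rank([C|b]) = 1.
The system is consistent.
rank = 1 < 5 unknowns, so there are infinitely many solutions.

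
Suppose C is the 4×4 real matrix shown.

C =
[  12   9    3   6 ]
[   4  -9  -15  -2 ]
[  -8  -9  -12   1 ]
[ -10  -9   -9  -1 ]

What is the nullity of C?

1

Row reduce to echelon form.
R2 ← R2 − (1/3)·R1: [0, -12, -16, -4]
R3 ← R3 + (2/3)·R1: [0, -3, -10, 5]
R4 ← R4 + (5/6)·R1: [0, -3/2, -13/2, 4]
R3 ← R3 − (1/4)·R2: [0, 0, -6, 6]
R4 ← R4 − (1/8)·R2: [0, 0, -9/2, 9/2]
R4 ← R4 − (3/4)·R3: [0, 0, 0, 0]
3 nonzero rows, so rank(C) = 3.
C has 4 columns; by rank–nullity, nullity = 4 − 3 = 1.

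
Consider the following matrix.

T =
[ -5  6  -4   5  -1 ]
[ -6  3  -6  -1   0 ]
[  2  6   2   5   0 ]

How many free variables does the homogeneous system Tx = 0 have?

2

Row reduce to echelon form.
R2 ← R2 − (6/5)·R1: [0, -21/5, -6/5, -7, 6/5]
R3 ← R3 + (2/5)·R1: [0, 42/5, 2/5, 7, -2/5]
R3 ← R3 + (2)·R2: [0, 0, -2, -7, 2]
3 nonzero rows, so rank(T) = 3.
T has 5 columns; by rank–nullity, nullity = 5 − 3 = 2.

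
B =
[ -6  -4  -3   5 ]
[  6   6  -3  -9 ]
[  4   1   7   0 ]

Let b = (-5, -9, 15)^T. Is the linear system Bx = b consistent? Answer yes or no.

Row reduce the augmented matrix [B | b].
R2 ← R2 + R1: [0, 2, -6, -4, -14]
R3 ← R3 + (2/3)·R1: [0, -5/3, 5, 10/3, 35/3]
R3 ← R3 + (5/6)·R2: [0, 0, 0, 0, 0]
The echelon form has 2 nonzero rows, and every pivot lies in the first 4 columns, so rank(B) = rank([B|b]) = 2.
The system is consistent.

yes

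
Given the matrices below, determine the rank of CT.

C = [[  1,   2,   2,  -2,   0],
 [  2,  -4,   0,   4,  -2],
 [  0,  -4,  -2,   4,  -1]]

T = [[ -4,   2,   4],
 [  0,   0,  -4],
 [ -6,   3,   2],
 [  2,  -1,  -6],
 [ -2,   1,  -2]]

2

First compute CT:
[[-20,  10,  12],
 [  4,  -2,   4],
 [ 22, -11, -10]]
Now row reduce the product.
R2 ← R2 + (1/5)·R1: [0, 0, 32/5]
R3 ← R3 + (11/10)·R1: [0, 0, 16/5]
R3 ← R3 − (1/2)·R2: [0, 0, 0]
2 nonzero rows, so rank(CT) = 2.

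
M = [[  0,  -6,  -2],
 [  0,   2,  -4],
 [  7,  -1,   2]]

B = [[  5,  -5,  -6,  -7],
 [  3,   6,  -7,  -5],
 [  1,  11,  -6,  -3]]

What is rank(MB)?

3

First compute MB:
[[-20, -58,  54,  36],
 [  2, -32,  10,   2],
 [ 34, -19, -47, -50]]
Now row reduce the product.
R2 ← R2 + (1/10)·R1: [0, -189/5, 77/5, 28/5]
R3 ← R3 + (17/10)·R1: [0, -588/5, 224/5, 56/5]
R3 ← R3 − (28/9)·R2: [0, 0, -28/9, -56/9]
3 nonzero rows, so rank(MB) = 3.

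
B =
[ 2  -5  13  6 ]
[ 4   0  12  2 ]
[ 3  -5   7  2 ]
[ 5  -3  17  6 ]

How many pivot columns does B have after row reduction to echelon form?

4

Row reduce to echelon form.
R2 ← R2 − (2)·R1: [0, 10, -14, -10]
R3 ← R3 − (3/2)·R1: [0, 5/2, -25/2, -7]
R4 ← R4 − (5/2)·R1: [0, 19/2, -31/2, -9]
R3 ← R3 − (1/4)·R2: [0, 0, -9, -9/2]
R4 ← R4 − (19/20)·R2: [0, 0, -11/5, 1/2]
R4 ← R4 − (11/45)·R3: [0, 0, 0, 8/5]
Echelon form has 4 nonzero rows, so rank(B) = 4.
Each nonzero row contributes one pivot column: 4 pivot columns.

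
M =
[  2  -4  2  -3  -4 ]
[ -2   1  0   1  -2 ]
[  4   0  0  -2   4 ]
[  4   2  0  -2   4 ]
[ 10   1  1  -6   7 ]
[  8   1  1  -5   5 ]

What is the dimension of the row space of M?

3

Row reduce to echelon form.
R2 ← R2 + R1: [0, -3, 2, -2, -6]
R3 ← R3 − (2)·R1: [0, 8, -4, 4, 12]
R4 ← R4 − (2)·R1: [0, 10, -4, 4, 12]
R5 ← R5 − (5)·R1: [0, 21, -9, 9, 27]
R6 ← R6 − (4)·R1: [0, 17, -7, 7, 21]
R3 ← R3 + (8/3)·R2: [0, 0, 4/3, -4/3, -4]
R4 ← R4 + (10/3)·R2: [0, 0, 8/3, -8/3, -8]
R5 ← R5 + (7)·R2: [0, 0, 5, -5, -15]
R6 ← R6 + (17/3)·R2: [0, 0, 13/3, -13/3, -13]
R4 ← R4 − (2)·R3: [0, 0, 0, 0, 0]
R5 ← R5 − (15/4)·R3: [0, 0, 0, 0, 0]
R6 ← R6 − (13/4)·R3: [0, 0, 0, 0, 0]
Echelon form has 3 nonzero rows, so rank(M) = 3.
The row space has dimension equal to the rank: 3.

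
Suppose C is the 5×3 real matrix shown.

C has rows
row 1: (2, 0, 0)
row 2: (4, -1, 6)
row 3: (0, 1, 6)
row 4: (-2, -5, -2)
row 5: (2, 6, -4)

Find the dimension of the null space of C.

Row reduce to echelon form.
R2 ← R2 − (2)·R1: [0, -1, 6]
R4 ← R4 + R1: [0, -5, -2]
R5 ← R5 − R1: [0, 6, -4]
R3 ← R3 + R2: [0, 0, 12]
R4 ← R4 − (5)·R2: [0, 0, -32]
R5 ← R5 + (6)·R2: [0, 0, 32]
R4 ← R4 + (8/3)·R3: [0, 0, 0]
R5 ← R5 − (8/3)·R3: [0, 0, 0]
3 nonzero rows, so rank(C) = 3.
C has 3 columns; by rank–nullity, nullity = 3 − 3 = 0.

0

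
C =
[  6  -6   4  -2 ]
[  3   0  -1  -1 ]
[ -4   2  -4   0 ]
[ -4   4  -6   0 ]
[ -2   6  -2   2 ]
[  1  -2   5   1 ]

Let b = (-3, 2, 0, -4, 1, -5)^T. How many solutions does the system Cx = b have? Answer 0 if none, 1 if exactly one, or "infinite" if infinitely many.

Row reduce the augmented matrix [C | b].
R2 ← R2 − (1/2)·R1: [0, 3, -3, 0, 7/2]
R3 ← R3 + (2/3)·R1: [0, -2, -4/3, -4/3, -2]
R4 ← R4 + (2/3)·R1: [0, 0, -10/3, -4/3, -6]
R5 ← R5 + (1/3)·R1: [0, 4, -2/3, 4/3, 0]
R6 ← R6 − (1/6)·R1: [0, -1, 13/3, 4/3, -9/2]
R3 ← R3 + (2/3)·R2: [0, 0, -10/3, -4/3, 1/3]
R5 ← R5 − (4/3)·R2: [0, 0, 10/3, 4/3, -14/3]
R6 ← R6 + (1/3)·R2: [0, 0, 10/3, 4/3, -10/3]
R4 ← R4 − R3: [0, 0, 0, 0, -19/3]
R5 ← R5 + R3: [0, 0, 0, 0, -13/3]
R6 ← R6 + R3: [0, 0, 0, 0, -3]
R5 ← R5 − (13/19)·R4: [0, 0, 0, 0, 0]
R6 ← R6 − (9/19)·R4: [0, 0, 0, 0, 0]
The echelon form has 4 nonzero rows; the last pivot sits in the augmented column, so rank(C) = 3 but rank([C|b]) = 4.
Since the ranks differ, the system is inconsistent.
It has no solutions.

0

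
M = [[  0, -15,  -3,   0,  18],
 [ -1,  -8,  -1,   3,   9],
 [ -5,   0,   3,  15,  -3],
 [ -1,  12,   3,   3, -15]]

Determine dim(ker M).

3

Row reduce to echelon form.
Swap R1 ↔ R2
R3 ← R3 − (5)·R1: [0, 40, 8, 0, -48]
R4 ← R4 − R1: [0, 20, 4, 0, -24]
R3 ← R3 + (8/3)·R2: [0, 0, 0, 0, 0]
R4 ← R4 + (4/3)·R2: [0, 0, 0, 0, 0]
2 nonzero rows, so rank(M) = 2.
M has 5 columns; by rank–nullity, nullity = 5 − 2 = 3.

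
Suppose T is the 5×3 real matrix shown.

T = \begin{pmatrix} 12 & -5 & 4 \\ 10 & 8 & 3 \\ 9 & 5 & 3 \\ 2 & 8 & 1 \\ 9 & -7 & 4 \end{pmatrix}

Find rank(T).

Row reduce to echelon form.
R2 ← R2 − (5/6)·R1: [0, 73/6, -1/3]
R3 ← R3 − (3/4)·R1: [0, 35/4, 0]
R4 ← R4 − (1/6)·R1: [0, 53/6, 1/3]
R5 ← R5 − (3/4)·R1: [0, -13/4, 1]
R3 ← R3 − (105/146)·R2: [0, 0, 35/146]
R4 ← R4 − (53/73)·R2: [0, 0, 42/73]
R5 ← R5 + (39/146)·R2: [0, 0, 133/146]
R4 ← R4 − (12/5)·R3: [0, 0, 0]
R5 ← R5 − (19/5)·R3: [0, 0, 0]
Echelon form has 3 nonzero rows, so rank(T) = 3.

3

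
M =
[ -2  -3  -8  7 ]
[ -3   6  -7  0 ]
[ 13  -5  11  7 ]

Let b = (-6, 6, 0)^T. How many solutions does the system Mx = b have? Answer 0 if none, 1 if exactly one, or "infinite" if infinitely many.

Row reduce the augmented matrix [M | b].
R2 ← R2 − (3/2)·R1: [0, 21/2, 5, -21/2, 15]
R3 ← R3 + (13/2)·R1: [0, -49/2, -41, 105/2, -39]
R3 ← R3 + (7/3)·R2: [0, 0, -88/3, 28, -4]
The echelon form has 3 nonzero rows, and every pivot lies in the first 4 columns, so rank(M) = rank([M|b]) = 3.
The system is consistent.
rank = 3 < 4 unknowns, so there are infinitely many solutions.

infinite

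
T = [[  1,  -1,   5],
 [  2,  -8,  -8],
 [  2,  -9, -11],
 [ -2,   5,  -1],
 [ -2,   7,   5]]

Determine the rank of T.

2

Row reduce to echelon form.
R2 ← R2 − (2)·R1: [0, -6, -18]
R3 ← R3 − (2)·R1: [0, -7, -21]
R4 ← R4 + (2)·R1: [0, 3, 9]
R5 ← R5 + (2)·R1: [0, 5, 15]
R3 ← R3 − (7/6)·R2: [0, 0, 0]
R4 ← R4 + (1/2)·R2: [0, 0, 0]
R5 ← R5 + (5/6)·R2: [0, 0, 0]
Echelon form has 2 nonzero rows, so rank(T) = 2.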